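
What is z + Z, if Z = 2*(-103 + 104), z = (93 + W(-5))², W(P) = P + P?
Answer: 6891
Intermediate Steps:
W(P) = 2*P
z = 6889 (z = (93 + 2*(-5))² = (93 - 10)² = 83² = 6889)
Z = 2 (Z = 2*1 = 2)
z + Z = 6889 + 2 = 6891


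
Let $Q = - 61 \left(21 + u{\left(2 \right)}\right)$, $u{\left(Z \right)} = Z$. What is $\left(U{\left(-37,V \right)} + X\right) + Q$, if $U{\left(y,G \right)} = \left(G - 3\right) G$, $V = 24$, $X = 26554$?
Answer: $25655$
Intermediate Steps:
$U{\left(y,G \right)} = G \left(-3 + G\right)$ ($U{\left(y,G \right)} = \left(-3 + G\right) G = G \left(-3 + G\right)$)
$Q = -1403$ ($Q = - 61 \left(21 + 2\right) = \left(-61\right) 23 = -1403$)
$\left(U{\left(-37,V \right)} + X\right) + Q = \left(24 \left(-3 + 24\right) + 26554\right) - 1403 = \left(24 \cdot 21 + 26554\right) - 1403 = \left(504 + 26554\right) - 1403 = 27058 - 1403 = 25655$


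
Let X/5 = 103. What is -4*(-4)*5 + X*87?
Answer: 44885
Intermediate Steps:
X = 515 (X = 5*103 = 515)
-4*(-4)*5 + X*87 = -4*(-4)*5 + 515*87 = 16*5 + 44805 = 80 + 44805 = 44885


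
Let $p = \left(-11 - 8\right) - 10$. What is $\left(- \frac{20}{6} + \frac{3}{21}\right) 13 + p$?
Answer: $- \frac{1480}{21} \approx -70.476$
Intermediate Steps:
$p = -29$ ($p = \left(-11 - 8\right) - 10 = -19 - 10 = -29$)
$\left(- \frac{20}{6} + \frac{3}{21}\right) 13 + p = \left(- \frac{20}{6} + \frac{3}{21}\right) 13 - 29 = \left(\left(-20\right) \frac{1}{6} + 3 \cdot \frac{1}{21}\right) 13 - 29 = \left(- \frac{10}{3} + \frac{1}{7}\right) 13 - 29 = \left(- \frac{67}{21}\right) 13 - 29 = - \frac{871}{21} - 29 = - \frac{1480}{21}$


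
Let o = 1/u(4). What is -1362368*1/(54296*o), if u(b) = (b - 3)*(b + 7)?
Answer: -170296/617 ≈ -276.01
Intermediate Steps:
u(b) = (-3 + b)*(7 + b)
o = 1/11 (o = 1/(-21 + 4**2 + 4*4) = 1/(-21 + 16 + 16) = 1/11 ≈ 0.090909)
-1362368*1/(54296*o) = -1362368/((1/11)*54296) = -1362368/4936 = -1362368*1/4936 = -170296/617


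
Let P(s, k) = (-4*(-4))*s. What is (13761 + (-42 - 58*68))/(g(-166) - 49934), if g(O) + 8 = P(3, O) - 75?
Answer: -9775/49969 ≈ -0.19562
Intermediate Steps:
P(s, k) = 16*s
g(O) = -35 (g(O) = -8 + (16*3 - 75) = -8 + (48 - 75) = -8 - 27 = -35)
(13761 + (-42 - 58*68))/(g(-166) - 49934) = (13761 + (-42 - 58*68))/(-35 - 49934) = (13761 + (-42 - 3944))/(-49969) = (13761 - 3986)*(-1/49969) = 9775*(-1/49969) = -9775/49969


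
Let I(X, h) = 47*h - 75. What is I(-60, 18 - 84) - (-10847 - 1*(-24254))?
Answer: -16584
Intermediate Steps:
I(X, h) = -75 + 47*h
I(-60, 18 - 84) - (-10847 - 1*(-24254)) = (-75 + 47*(18 - 84)) - (-10847 - 1*(-24254)) = (-75 + 47*(-66)) - (-10847 + 24254) = (-75 - 3102) - 1*13407 = -3177 - 13407 = -16584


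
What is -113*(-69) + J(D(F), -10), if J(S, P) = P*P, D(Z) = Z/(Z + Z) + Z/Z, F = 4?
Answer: 7897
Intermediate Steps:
D(Z) = 3/2 (D(Z) = Z/((2*Z)) + 1 = Z*(1/(2*Z)) + 1 = ½ + 1 = 3/2)
J(S, P) = P²
-113*(-69) + J(D(F), -10) = -113*(-69) + (-10)² = 7797 + 100 = 7897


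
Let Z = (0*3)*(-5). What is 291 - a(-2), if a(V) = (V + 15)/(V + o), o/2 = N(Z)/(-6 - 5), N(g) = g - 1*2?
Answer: 5381/18 ≈ 298.94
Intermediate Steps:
Z = 0 (Z = 0*(-5) = 0)
N(g) = -2 + g (N(g) = g - 2 = -2 + g)
o = 4/11 (o = 2*((-2 + 0)/(-6 - 5)) = 2*(-2/(-11)) = 2*(-1/11*(-2)) = 2*(2/11) = 4/11 ≈ 0.36364)
a(V) = (15 + V)/(4/11 + V) (a(V) = (V + 15)/(V + 4/11) = (15 + V)/(4/11 + V))
291 - a(-2) = 291 - 11*(15 - 2)/(4 + 11*(-2)) = 291 - 11*13/(4 - 22) = 291 - 11*13/(-18) = 291 - 11*(-1)*13/18 = 291 - 1*(-143/18) = 291 + 143/18 = 5381/18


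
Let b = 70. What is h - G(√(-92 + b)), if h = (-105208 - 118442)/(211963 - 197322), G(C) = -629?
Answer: 8985539/14641 ≈ 613.72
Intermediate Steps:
h = -223650/14641 ≈ -15.276
h - G(√(-92 + b)) = -223650/14641 - 1*(-629) = -223650/14641 + 629 = 8985539/14641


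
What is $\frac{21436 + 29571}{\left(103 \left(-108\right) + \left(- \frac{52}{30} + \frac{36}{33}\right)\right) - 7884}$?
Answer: $- \frac{8416155}{3136426} \approx -2.6834$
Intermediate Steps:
$\frac{21436 + 29571}{\left(103 \left(-108\right) + \left(- \frac{52}{30} + \frac{36}{33}\right)\right) - 7884} = \frac{51007}{\left(-11124 + \left(\left(-52\right) \frac{1}{30} + 36 \cdot \frac{1}{33}\right)\right) - 7884} = \frac{51007}{\left(-11124 + \left(- \frac{26}{15} + \frac{12}{11}\right)\right) - 7884} = \frac{51007}{\left(-11124 - \frac{106}{165}\right) - 7884} = \frac{51007}{- \frac{1835566}{165} - 7884} = \frac{51007}{- \frac{3136426}{165}} = 51007 \left(- \frac{165}{3136426}\right) = - \frac{8416155}{3136426}$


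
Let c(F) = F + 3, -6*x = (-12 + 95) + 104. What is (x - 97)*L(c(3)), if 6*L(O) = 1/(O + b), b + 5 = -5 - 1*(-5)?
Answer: -769/36 ≈ -21.361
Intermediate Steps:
x = -187/6 (x = -((-12 + 95) + 104)/6 = -(83 + 104)/6 = -⅙*187 = -187/6 ≈ -31.167)
b = -5 (b = -5 + (-5 - 1*(-5)) = -5 + (-5 + 5) = -5 + 0 = -5)
c(F) = 3 + F
L(O) = 1/(6*(-5 + O)) (L(O) = 1/(6*(O - 5)) = 1/(6*(-5 + O)))
(x - 97)*L(c(3)) = (-187/6 - 97)*(1/(6*(-5 + (3 + 3)))) = -769/(36*(-5 + 6)) = -769/(36*1) = -769/36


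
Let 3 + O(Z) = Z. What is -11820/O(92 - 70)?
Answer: -11820/19 ≈ -622.11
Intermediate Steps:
O(Z) = -3 + Z
-11820/O(92 - 70) = -11820/(-3 + (92 - 70)) = -11820/(-3 + 22) = -11820/19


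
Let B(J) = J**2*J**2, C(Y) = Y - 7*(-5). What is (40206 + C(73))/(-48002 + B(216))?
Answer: 20157/1088367167 ≈ 1.8520e-5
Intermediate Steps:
C(Y) = 35 + Y (C(Y) = Y + 35 = 35 + Y)
B(J) = J**4
(40206 + C(73))/(-48002 + B(216)) = (40206 + (35 + 73))/(-48002 + 216**4) = (40206 + 108)/(-48002 + 2176782336) = 40314/2176734334 = 40314*(1/2176734334) = 20157/1088367167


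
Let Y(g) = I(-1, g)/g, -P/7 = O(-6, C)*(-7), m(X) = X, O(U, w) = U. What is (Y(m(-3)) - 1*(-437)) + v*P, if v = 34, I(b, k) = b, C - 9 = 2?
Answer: -28676/3 ≈ -9558.7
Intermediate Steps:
C = 11 (C = 9 + 2 = 11)
P = -294 (P = -(-42)*(-7) = -7*42 = -294)
Y(g) = -1/g
(Y(m(-3)) - 1*(-437)) + v*P = (-1/(-3) - 1*(-437)) + 34*(-294) = (-1*(-⅓) + 437) - 9996 = (⅓ + 437) - 9996 = 1312/3 - 9996 = -28676/3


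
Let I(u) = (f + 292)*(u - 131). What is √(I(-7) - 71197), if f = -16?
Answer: I*√109285 ≈ 330.58*I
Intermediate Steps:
I(u) = -36156 + 276*u (I(u) = (-16 + 292)*(u - 131) = 276*(-131 + u) = -36156 + 276*u)
√(I(-7) - 71197) = √((-36156 + 276*(-7)) - 71197) = √((-36156 - 1932) - 71197) = √(-38088 - 71197) = √(-109285) = I*√109285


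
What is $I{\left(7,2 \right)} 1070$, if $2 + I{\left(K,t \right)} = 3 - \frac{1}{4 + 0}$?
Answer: $\frac{1605}{2} \approx 802.5$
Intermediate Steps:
$I{\left(K,t \right)} = \frac{3}{4}$ ($I{\left(K,t \right)} = -2 + \left(3 - \frac{1}{4 + 0}\right) = -2 + \left(3 - \frac{1}{4}\right) = -2 + \frac{11}{4} = \frac{3}{4}$)
$I{\left(7,2 \right)} 1070 = \frac{3}{4} \cdot 1070 = \frac{1605}{2}$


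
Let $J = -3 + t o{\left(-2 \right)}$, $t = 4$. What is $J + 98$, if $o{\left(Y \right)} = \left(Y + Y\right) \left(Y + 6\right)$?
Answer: $31$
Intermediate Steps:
$o{\left(Y \right)} = 2 Y \left(6 + Y\right)$
$J = -67$ ($J = -3 + 4 \cdot 2 \left(-2\right) \left(6 - 2\right) = -3 + 4 \cdot 2 \left(-2\right) 4 = -3 + 4 \left(-16\right) = -3 - 64 = -67$)
$J + 98 = -67 + 98 = 31$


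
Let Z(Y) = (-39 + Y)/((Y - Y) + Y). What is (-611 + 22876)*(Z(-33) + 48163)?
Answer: 11796375505/11 ≈ 1.0724e+9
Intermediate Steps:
Z(Y) = (-39 + Y)/Y (Z(Y) = (-39 + Y)/(0 + Y) = (-39 + Y)/Y)
(-611 + 22876)*(Z(-33) + 48163) = (-611 + 22876)*((-39 - 33)/(-33) + 48163) = 22265*(-1/33*(-72) + 48163) = 22265*(24/11 + 48163) = 22265*(529817/11) = 11796375505/11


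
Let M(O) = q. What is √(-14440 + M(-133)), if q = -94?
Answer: 13*I*√86 ≈ 120.56*I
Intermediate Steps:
M(O) = -94
√(-14440 + M(-133)) = √(-14440 - 94) = √(-14534) = 13*I*√86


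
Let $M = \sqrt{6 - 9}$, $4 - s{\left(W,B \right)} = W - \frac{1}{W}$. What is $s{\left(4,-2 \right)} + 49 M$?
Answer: $\frac{1}{4} + 49 i \sqrt{3} \approx 0.25 + 84.87 i$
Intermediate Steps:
$s{\left(W,B \right)} = 4 + \frac{1}{W} - W$ ($s{\left(W,B \right)} = 4 - \left(W - \frac{1}{W}\right) = 4 + \frac{1}{W} - W$)
$M = i \sqrt{3}$ ($M = \sqrt{-3} = i \sqrt{3} \approx 1.732 i$)
$s{\left(4,-2 \right)} + 49 M = \left(4 + \frac{1}{4} - 4\right) + 49 i \sqrt{3} = \frac{1}{4} + 49 i \sqrt{3}$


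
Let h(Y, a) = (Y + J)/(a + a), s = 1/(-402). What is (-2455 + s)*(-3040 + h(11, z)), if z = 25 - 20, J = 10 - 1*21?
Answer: 1500104720/201 ≈ 7.4632e+6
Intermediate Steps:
J = -11 (J = 10 - 21 = -11)
s = -1/402 ≈ -0.0024876
z = 5
h(Y, a) = (-11 + Y)/(2*a) (h(Y, a) = (Y - 11)/(a + a) = (-11 + Y)/((2*a)) = (-11 + Y)*(1/(2*a)) = (-11 + Y)/(2*a))
(-2455 + s)*(-3040 + h(11, z)) = (-2455 - 1/402)*(-3040 + (½)*(-11 + 11)/5) = -986911*(-3040 + (½)*(⅕)*0)/402 = -986911*(-3040 + 0)/402 = -986911/402*(-3040) = 1500104720/201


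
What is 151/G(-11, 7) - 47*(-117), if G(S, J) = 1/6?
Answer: 6405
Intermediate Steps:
G(S, J) = ⅙
151/G(-11, 7) - 47*(-117) = 151/(⅙) - 47*(-117) = 151*6 + 5499 = 906 + 5499 = 6405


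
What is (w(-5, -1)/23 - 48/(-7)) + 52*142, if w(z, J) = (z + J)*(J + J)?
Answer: 1190012/161 ≈ 7391.4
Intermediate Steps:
w(z, J) = 2*J*(J + z) (w(z, J) = (J + z)*(2*J) = 2*J*(J + z))
(w(-5, -1)/23 - 48/(-7)) + 52*142 = ((2*(-1)*(-1 - 5))/23 - 48/(-7)) + 52*142 = ((2*(-1)*(-6))*(1/23) - 48*(-⅐)) + 7384 = (12*(1/23) + 48/7) + 7384 = (12/23 + 48/7) + 7384 = 1188/161 + 7384 = 1190012/161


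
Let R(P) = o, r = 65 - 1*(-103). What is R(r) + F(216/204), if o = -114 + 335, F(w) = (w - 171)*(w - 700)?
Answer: 34390967/289 ≈ 1.1900e+5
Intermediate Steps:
F(w) = (-700 + w)*(-171 + w) (F(w) = (-171 + w)*(-700 + w) = (-700 + w)*(-171 + w))
r = 168 (r = 65 + 103 = 168)
o = 221
R(P) = 221
R(r) + F(216/204) = 221 + (119700 + (216/204)**2 - 188136/204) = 221 + (119700 + (216*(1/204))**2 - 188136/204) = 221 + (119700 + (18/17)**2 - 871*18/17) = 221 + (119700 + 324/289 - 15678/17) = 221 + 34327098/289 = 34390967/289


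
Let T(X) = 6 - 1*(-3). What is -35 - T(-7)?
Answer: -44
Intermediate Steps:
T(X) = 9 (T(X) = 6 + 3 = 9)
-35 - T(-7) = -35 - 1*9 = -35 - 9 = -44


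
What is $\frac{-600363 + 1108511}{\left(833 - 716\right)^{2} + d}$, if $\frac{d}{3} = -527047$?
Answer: $- \frac{127037}{391863} \approx -0.32419$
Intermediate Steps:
$d = -1581141$ ($d = 3 \left(-527047\right) = -1581141$)
$\frac{-600363 + 1108511}{\left(833 - 716\right)^{2} + d} = \frac{-600363 + 1108511}{\left(833 - 716\right)^{2} - 1581141} = \frac{508148}{117^{2} - 1581141} = \frac{508148}{13689 - 1581141} = \frac{508148}{-1567452} = 508148 \left(- \frac{1}{1567452}\right) = - \frac{127037}{391863}$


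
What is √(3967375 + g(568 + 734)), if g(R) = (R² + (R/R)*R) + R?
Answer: √5665183 ≈ 2380.2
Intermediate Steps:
g(R) = R² + 2*R (g(R) = (R² + 1*R) + R = (R² + R) + R = (R + R²) + R = R² + 2*R)
√(3967375 + g(568 + 734)) = √(3967375 + (568 + 734)*(2 + (568 + 734))) = √(3967375 + 1302*(2 + 1302)) = √(3967375 + 1302*1304) = √(3967375 + 1697808) = √5665183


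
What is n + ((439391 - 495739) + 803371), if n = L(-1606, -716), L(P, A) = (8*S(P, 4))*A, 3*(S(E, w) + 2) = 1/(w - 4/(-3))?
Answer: 758121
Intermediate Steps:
S(E, w) = -2 + 1/(3*(4/3 + w)) (S(E, w) = -2 + 1/(3*(w - 4/(-3))) = -2 + 1/(3*(w - 4*(-⅓))) = -2 + 1/(3*(w + 4/3)) = -2 + 1/(3*(4/3 + w)))
L(P, A) = -31*A/2 (L(P, A) = (8*((-7 - 6*4)/(4 + 3*4)))*A = (8*((-7 - 24)/(4 + 12)))*A = (8*(-31/16))*A = -31*A/2)
n = 11098 (n = -31/2*(-716) = 11098)
n + ((439391 - 495739) + 803371) = 11098 + ((439391 - 495739) + 803371) = 11098 + (-56348 + 803371) = 11098 + 747023 = 758121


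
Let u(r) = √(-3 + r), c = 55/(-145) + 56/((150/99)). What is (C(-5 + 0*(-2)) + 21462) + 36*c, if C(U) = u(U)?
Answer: 16514706/725 + 2*I*√2 ≈ 22779.0 + 2.8284*I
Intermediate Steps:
c = 26521/725 (c = 55*(-1/145) + 56/((150*(1/99))) = -11/29 + 56/(50/33) = -11/29 + 56*(33/50) = -11/29 + 924/25 = 26521/725 ≈ 36.581)
C(U) = √(-3 + U)
(C(-5 + 0*(-2)) + 21462) + 36*c = (√(-3 + (-5 + 0*(-2))) + 21462) + 36*(26521/725) = (√(-3 + (-5 + 0)) + 21462) + 954756/725 = (√(-3 - 5) + 21462) + 954756/725 = (√(-8) + 21462) + 954756/725 = (2*I*√2 + 21462) + 954756/725 = (21462 + 2*I*√2) + 954756/725 = 16514706/725 + 2*I*√2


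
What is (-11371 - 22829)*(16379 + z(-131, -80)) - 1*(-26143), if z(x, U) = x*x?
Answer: -1147041857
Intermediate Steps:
z(x, U) = x²
(-11371 - 22829)*(16379 + z(-131, -80)) - 1*(-26143) = (-11371 - 22829)*(16379 + (-131)²) - 1*(-26143) = -34200*(16379 + 17161) + 26143 = -34200*33540 + 26143 = -1147068000 + 26143 = -1147041857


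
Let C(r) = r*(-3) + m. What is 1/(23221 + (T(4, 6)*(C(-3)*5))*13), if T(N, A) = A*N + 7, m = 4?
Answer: 1/49416 ≈ 2.0236e-5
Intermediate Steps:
T(N, A) = 7 + A*N
C(r) = 4 - 3*r (C(r) = r*(-3) + 4 = -3*r + 4 = 4 - 3*r)
1/(23221 + (T(4, 6)*(C(-3)*5))*13) = 1/(23221 + ((7 + 6*4)*((4 - 3*(-3))*5))*13) = 1/(23221 + ((7 + 24)*((4 + 9)*5))*13) = 1/(23221 + (31*(13*5))*13) = 1/(23221 + (31*65)*13) = 1/(23221 + 2015*13) = 1/(23221 + 26195) = 1/49416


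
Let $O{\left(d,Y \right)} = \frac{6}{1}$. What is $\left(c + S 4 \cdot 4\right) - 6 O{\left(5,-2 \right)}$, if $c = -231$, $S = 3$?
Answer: $-219$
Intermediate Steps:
$O{\left(d,Y \right)} = 6$ ($O{\left(d,Y \right)} = 6 \cdot 1 = 6$)
$\left(c + S 4 \cdot 4\right) - 6 O{\left(5,-2 \right)} = \left(-231 + 3 \cdot 4 \cdot 4\right) - 36 = \left(-231 + 12 \cdot 4\right) - 36 = \left(-231 + 48\right) - 36 = -183 - 36 = -219$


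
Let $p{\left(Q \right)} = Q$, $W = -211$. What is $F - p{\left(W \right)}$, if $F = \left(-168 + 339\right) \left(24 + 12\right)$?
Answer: $6367$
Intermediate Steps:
$F = 6156$ ($F = 171 \cdot 36 = 6156$)
$F - p{\left(W \right)} = 6156 - -211 = 6156 + 211 = 6367$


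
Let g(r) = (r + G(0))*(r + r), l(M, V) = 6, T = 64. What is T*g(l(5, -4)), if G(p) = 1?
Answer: 5376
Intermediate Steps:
g(r) = 2*r*(1 + r) (g(r) = (r + 1)*(r + r) = (1 + r)*(2*r) = 2*r*(1 + r))
T*g(l(5, -4)) = 64*(2*6*(1 + 6)) = 64*(2*6*7) = 64*84 = 5376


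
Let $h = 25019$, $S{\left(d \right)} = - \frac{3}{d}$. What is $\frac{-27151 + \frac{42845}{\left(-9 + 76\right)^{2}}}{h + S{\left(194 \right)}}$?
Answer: $- \frac{1244030044}{1146746473} \approx -1.0848$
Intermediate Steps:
$\frac{-27151 + \frac{42845}{\left(-9 + 76\right)^{2}}}{h + S{\left(194 \right)}} = \frac{-27151 + \frac{42845}{\left(-9 + 76\right)^{2}}}{25019 - \frac{3}{194}} = \frac{-27151 + \frac{42845}{67^{2}}}{25019 - \frac{3}{194}} = \frac{-27151 + \frac{42845}{4489}}{25019 - \frac{3}{194}} = \frac{-27151 + 42845 \cdot \frac{1}{4489}}{\frac{4853683}{194}} = \left(-27151 + \frac{42845}{4489}\right) \frac{194}{4853683} = \left(- \frac{121837994}{4489}\right) \frac{194}{4853683} = - \frac{1244030044}{1146746473}$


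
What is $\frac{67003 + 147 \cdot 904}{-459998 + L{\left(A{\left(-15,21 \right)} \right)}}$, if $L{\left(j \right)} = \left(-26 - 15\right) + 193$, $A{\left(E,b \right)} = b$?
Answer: $- \frac{199891}{459846} \approx -0.43469$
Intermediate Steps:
$L{\left(j \right)} = 152$ ($L{\left(j \right)} = -41 + 193 = 152$)
$\frac{67003 + 147 \cdot 904}{-459998 + L{\left(A{\left(-15,21 \right)} \right)}} = \frac{67003 + 147 \cdot 904}{-459998 + 152} = \frac{67003 + 132888}{-459846} = 199891 \left(- \frac{1}{459846}\right) = - \frac{199891}{459846}$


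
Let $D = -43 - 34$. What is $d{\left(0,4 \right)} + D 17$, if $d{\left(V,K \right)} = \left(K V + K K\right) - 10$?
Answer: $-1303$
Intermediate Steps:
$d{\left(V,K \right)} = -10 + K^{2} + K V$ ($d{\left(V,K \right)} = \left(K V + K^{2}\right) - 10 = \left(K^{2} + K V\right) - 10 = -10 + K^{2} + K V$)
$D = -77$
$d{\left(0,4 \right)} + D 17 = \left(-10 + 4^{2} + 4 \cdot 0\right) - 1309 = \left(-10 + 16 + 0\right) - 1309 = 6 - 1309 = -1303$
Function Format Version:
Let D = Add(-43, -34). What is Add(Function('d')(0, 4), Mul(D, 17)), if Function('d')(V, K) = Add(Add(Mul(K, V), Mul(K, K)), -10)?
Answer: -1303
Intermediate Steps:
Function('d')(V, K) = Add(-10, Pow(K, 2), Mul(K, V)) (Function('d')(V, K) = Add(Add(Mul(K, V), Pow(K, 2)), -10) = Add(Add(Pow(K, 2), Mul(K, V)), -10) = Add(-10, Pow(K, 2), Mul(K, V)))
D = -77
Add(Function('d')(0, 4), Mul(D, 17)) = Add(Add(-10, Pow(4, 2), Mul(4, 0)), Mul(-77, 17)) = Add(Add(-10, 16, 0), -1309) = Add(6, -1309) = -1303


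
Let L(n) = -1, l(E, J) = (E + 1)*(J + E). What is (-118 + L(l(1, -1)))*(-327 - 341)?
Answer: 79492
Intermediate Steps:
l(E, J) = (1 + E)*(E + J)
(-118 + L(l(1, -1)))*(-327 - 341) = (-118 - 1)*(-327 - 341) = -119*(-668) = 79492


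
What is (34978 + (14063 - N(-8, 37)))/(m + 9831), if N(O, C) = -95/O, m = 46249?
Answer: 392233/448640 ≈ 0.87427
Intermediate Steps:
(34978 + (14063 - N(-8, 37)))/(m + 9831) = (34978 + (14063 - (-95)/(-8)))/(46249 + 9831) = (34978 + (14063 - (-95)*(-1)/8))/56080 = (34978 + (14063 - 1*95/8))*(1/56080) = (34978 + (14063 - 95/8))*(1/56080) = (34978 + 112409/8)*(1/56080) = (392233/8)*(1/56080) = 392233/448640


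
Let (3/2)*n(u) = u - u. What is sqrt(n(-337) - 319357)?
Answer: I*sqrt(319357) ≈ 565.12*I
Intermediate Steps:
n(u) = 0 (n(u) = 2*(u - u)/3 = (2/3)*0 = 0)
sqrt(n(-337) - 319357) = sqrt(0 - 319357) = sqrt(-319357) = I*sqrt(319357)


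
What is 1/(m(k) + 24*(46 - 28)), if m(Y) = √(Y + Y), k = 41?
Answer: 216/93271 - √82/186542 ≈ 0.0022673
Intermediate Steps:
m(Y) = √2*√Y (m(Y) = √(2*Y) = √2*√Y)
1/(m(k) + 24*(46 - 28)) = 1/(√2*√41 + 24*(46 - 28)) = 1/(√82 + 24*18) = 1/(√82 + 432) = 1/(432 + √82)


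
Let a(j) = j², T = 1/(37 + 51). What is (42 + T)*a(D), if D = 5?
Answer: 92425/88 ≈ 1050.3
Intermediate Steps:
T = 1/88 ≈ 0.011364
(42 + T)*a(D) = (42 + 1/88)*5² = (3697/88)*25 = 92425/88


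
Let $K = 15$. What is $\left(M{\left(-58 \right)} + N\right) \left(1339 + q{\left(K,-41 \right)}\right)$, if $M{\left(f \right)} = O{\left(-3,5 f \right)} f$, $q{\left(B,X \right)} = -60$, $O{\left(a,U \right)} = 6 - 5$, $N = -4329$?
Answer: $-5610973$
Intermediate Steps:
$O{\left(a,U \right)} = 1$
$M{\left(f \right)} = f$ ($M{\left(f \right)} = 1 f = f$)
$\left(M{\left(-58 \right)} + N\right) \left(1339 + q{\left(K,-41 \right)}\right) = \left(-58 - 4329\right) \left(1339 - 60\right) = \left(-4387\right) 1279 = -5610973$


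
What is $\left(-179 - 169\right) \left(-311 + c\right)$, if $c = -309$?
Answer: $215760$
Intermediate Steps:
$\left(-179 - 169\right) \left(-311 + c\right) = \left(-179 - 169\right) \left(-311 - 309\right) = \left(-179 - 169\right) \left(-620\right) = \left(-348\right) \left(-620\right) = 215760$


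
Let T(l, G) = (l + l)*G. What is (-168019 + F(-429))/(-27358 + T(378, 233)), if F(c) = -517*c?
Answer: 26887/74395 ≈ 0.36141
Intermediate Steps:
T(l, G) = 2*G*l (T(l, G) = (2*l)*G = 2*G*l)
(-168019 + F(-429))/(-27358 + T(378, 233)) = (-168019 - 517*(-429))/(-27358 + 2*233*378) = (-168019 + 221793)/(-27358 + 176148) = 53774/148790 = 53774*(1/148790) = 26887/74395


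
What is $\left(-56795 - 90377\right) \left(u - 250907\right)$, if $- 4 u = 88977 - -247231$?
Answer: $49296585948$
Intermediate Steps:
$u = -84052$ ($u = - \frac{88977 - -247231}{4} = - \frac{88977 + 247231}{4} = \left(- \frac{1}{4}\right) 336208 = -84052$)
$\left(-56795 - 90377\right) \left(u - 250907\right) = \left(-56795 - 90377\right) \left(-84052 - 250907\right) = \left(-147172\right) \left(-334959\right) = 49296585948$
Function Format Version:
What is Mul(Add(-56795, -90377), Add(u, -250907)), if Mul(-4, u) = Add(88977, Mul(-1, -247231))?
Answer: 49296585948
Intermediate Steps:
u = -84052 (u = Mul(Rational(-1, 4), Add(88977, Mul(-1, -247231))) = Mul(Rational(-1, 4), Add(88977, 247231)) = Mul(Rational(-1, 4), 336208) = -84052)
Mul(Add(-56795, -90377), Add(u, -250907)) = Mul(Add(-56795, -90377), Add(-84052, -250907)) = Mul(-147172, -334959) = 49296585948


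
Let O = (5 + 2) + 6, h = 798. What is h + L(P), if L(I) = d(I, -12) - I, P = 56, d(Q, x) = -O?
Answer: 729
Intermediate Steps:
O = 13 (O = 7 + 6 = 13)
d(Q, x) = -13 (d(Q, x) = -1*13 = -13)
L(I) = -13 - I
h + L(P) = 798 + (-13 - 1*56) = 798 + (-13 - 56) = 798 - 69 = 729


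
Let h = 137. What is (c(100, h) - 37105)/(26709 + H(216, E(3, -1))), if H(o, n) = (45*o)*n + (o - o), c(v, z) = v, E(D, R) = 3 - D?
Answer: -12335/8903 ≈ -1.3855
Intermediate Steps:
H(o, n) = 45*n*o (H(o, n) = 45*n*o + 0 = 45*n*o)
(c(100, h) - 37105)/(26709 + H(216, E(3, -1))) = (100 - 37105)/(26709 + 45*(3 - 1*3)*216) = -37005/(26709 + 45*(3 - 3)*216) = -37005/(26709 + 45*0*216) = -37005/(26709 + 0) = -37005/26709 = -37005*1/26709 = -12335/8903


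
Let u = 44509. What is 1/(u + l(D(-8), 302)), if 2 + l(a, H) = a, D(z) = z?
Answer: 1/44499 ≈ 2.2472e-5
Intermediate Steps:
l(a, H) = -2 + a
1/(u + l(D(-8), 302)) = 1/(44509 + (-2 - 8)) = 1/(44509 - 10) = 1/44499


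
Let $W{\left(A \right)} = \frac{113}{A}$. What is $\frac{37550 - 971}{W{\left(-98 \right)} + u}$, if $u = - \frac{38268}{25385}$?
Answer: $- \frac{90998675670}{6618769} \approx -13749.0$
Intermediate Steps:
$u = - \frac{38268}{25385}$ ($u = \left(-38268\right) \frac{1}{25385} = - \frac{38268}{25385} \approx -1.5075$)
$\frac{37550 - 971}{W{\left(-98 \right)} + u} = \frac{37550 - 971}{\frac{113}{-98} - \frac{38268}{25385}} = \frac{36579}{113 \left(- \frac{1}{98}\right) - \frac{38268}{25385}} = \frac{36579}{- \frac{113}{98} - \frac{38268}{25385}} = \frac{36579}{- \frac{6618769}{2487730}} = 36579 \left(- \frac{2487730}{6618769}\right) = - \frac{90998675670}{6618769}$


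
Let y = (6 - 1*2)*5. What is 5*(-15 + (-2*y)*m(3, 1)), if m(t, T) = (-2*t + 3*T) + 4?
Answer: -275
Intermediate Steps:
m(t, T) = 4 - 2*t + 3*T
y = 20 (y = (6 - 2)*5 = 4*5 = 20)
5*(-15 + (-2*y)*m(3, 1)) = 5*(-15 + (-2*20)*(4 - 2*3 + 3*1)) = 5*(-15 - 40*(4 - 6 + 3)) = 5*(-15 - 40*1) = 5*(-15 - 40) = 5*(-55) = -275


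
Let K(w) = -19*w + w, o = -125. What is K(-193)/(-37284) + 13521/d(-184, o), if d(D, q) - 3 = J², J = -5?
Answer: 42001641/86996 ≈ 482.80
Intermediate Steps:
K(w) = -18*w
d(D, q) = 28 (d(D, q) = 3 + (-5)² = 3 + 25 = 28)
K(-193)/(-37284) + 13521/d(-184, o) = -18*(-193)/(-37284) + 13521/28 = 3474*(-1/37284) + 13521*(1/28) = -579/6214 + 13521/28 = 42001641/86996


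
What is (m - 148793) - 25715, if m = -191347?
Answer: -365855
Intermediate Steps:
(m - 148793) - 25715 = (-191347 - 148793) - 25715 = -340140 - 25715 = -365855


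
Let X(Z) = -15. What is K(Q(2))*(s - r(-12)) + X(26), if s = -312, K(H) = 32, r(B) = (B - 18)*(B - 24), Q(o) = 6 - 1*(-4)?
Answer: -44559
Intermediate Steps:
Q(o) = 10 (Q(o) = 6 + 4 = 10)
r(B) = (-24 + B)*(-18 + B) (r(B) = (-18 + B)*(-24 + B) = (-24 + B)*(-18 + B))
K(Q(2))*(s - r(-12)) + X(26) = 32*(-312 - (432 + (-12)**2 - 42*(-12))) - 15 = 32*(-312 - (432 + 144 + 504)) - 15 = 32*(-312 - 1*1080) - 15 = 32*(-312 - 1080) - 15 = 32*(-1392) - 15 = -44544 - 15 = -44559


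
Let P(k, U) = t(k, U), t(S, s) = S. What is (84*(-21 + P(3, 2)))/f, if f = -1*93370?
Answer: 756/46685 ≈ 0.016194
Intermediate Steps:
P(k, U) = k
f = -93370
(84*(-21 + P(3, 2)))/f = (84*(-21 + 3))/(-93370) = (84*(-18))*(-1/93370) = -1512*(-1/93370) = 756/46685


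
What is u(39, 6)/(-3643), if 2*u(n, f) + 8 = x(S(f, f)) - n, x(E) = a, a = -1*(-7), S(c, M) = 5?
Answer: 20/3643 ≈ 0.0054900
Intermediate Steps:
a = 7
x(E) = 7
u(n, f) = -½ - n/2 (u(n, f) = -4 + (7 - n)/2 = -4 + (7/2 - n/2) = -½ - n/2)
u(39, 6)/(-3643) = (-½ - ½*39)/(-3643) = (-½ - 39/2)*(-1/3643) = -20*(-1/3643) = 20/3643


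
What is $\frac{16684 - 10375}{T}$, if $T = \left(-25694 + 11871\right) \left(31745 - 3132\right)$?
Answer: $- \frac{6309}{395517499} \approx -1.5951 \cdot 10^{-5}$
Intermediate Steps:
$T = -395517499$ ($T = \left(-13823\right) 28613 = -395517499$)
$\frac{16684 - 10375}{T} = \frac{16684 - 10375}{-395517499} = 6309 \left(- \frac{1}{395517499}\right) = - \frac{6309}{395517499}$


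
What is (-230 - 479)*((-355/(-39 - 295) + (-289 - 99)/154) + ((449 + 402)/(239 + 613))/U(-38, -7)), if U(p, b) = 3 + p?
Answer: 57680848853/54779340 ≈ 1053.0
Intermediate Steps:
(-230 - 479)*((-355/(-39 - 295) + (-289 - 99)/154) + ((449 + 402)/(239 + 613))/U(-38, -7)) = (-230 - 479)*((-355/(-39 - 295) + (-289 - 99)/154) + ((449 + 402)/(239 + 613))/(3 - 38)) = -709*((-355/(-334) - 388*1/154) + (851/852)/(-35)) = -709*((-355*(-1/334) - 194/77) + (851*(1/852))*(-1/35)) = -709*((355/334 - 194/77) + (851/852)*(-1/35)) = -709*(-37461/25718 - 851/29820) = -709*(-81355217/54779340) = 57680848853/54779340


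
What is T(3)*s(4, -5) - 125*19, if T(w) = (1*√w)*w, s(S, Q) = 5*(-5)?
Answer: -2375 - 75*√3 ≈ -2504.9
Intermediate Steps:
s(S, Q) = -25
T(w) = w^(3/2) (T(w) = √w*w = w^(3/2))
T(3)*s(4, -5) - 125*19 = 3^(3/2)*(-25) - 125*19 = (3*√3)*(-25) - 2375 = -75*√3 - 2375 = -2375 - 75*√3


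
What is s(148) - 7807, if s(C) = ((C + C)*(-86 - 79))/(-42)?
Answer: -46509/7 ≈ -6644.1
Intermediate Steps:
s(C) = 55*C/7 (s(C) = ((2*C)*(-165))*(-1/42) = -330*C*(-1/42) = 55*C/7)
s(148) - 7807 = (55/7)*148 - 7807 = 8140/7 - 7807 = -46509/7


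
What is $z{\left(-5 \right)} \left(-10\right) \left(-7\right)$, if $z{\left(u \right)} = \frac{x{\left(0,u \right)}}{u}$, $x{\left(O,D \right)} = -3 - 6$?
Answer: $126$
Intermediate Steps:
$x{\left(O,D \right)} = -9$ ($x{\left(O,D \right)} = -3 - 6 = -9$)
$z{\left(u \right)} = - \frac{9}{u}$
$z{\left(-5 \right)} \left(-10\right) \left(-7\right) = - \frac{9}{-5} \left(-10\right) \left(-7\right) = \left(-9\right) \left(- \frac{1}{5}\right) \left(-10\right) \left(-7\right) = \frac{9}{5} \left(-10\right) \left(-7\right) = \left(-18\right) \left(-7\right) = 126$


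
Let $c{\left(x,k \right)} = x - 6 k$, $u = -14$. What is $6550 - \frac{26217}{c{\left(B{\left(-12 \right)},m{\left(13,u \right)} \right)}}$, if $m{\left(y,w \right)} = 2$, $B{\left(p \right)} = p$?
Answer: $\frac{61139}{8} \approx 7642.4$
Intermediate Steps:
$6550 - \frac{26217}{c{\left(B{\left(-12 \right)},m{\left(13,u \right)} \right)}} = 6550 - \frac{26217}{-12 - 12} = 6550 - \frac{26217}{-24} = 6550 - - \frac{8739}{8} = 6550 + \frac{8739}{8} = \frac{61139}{8}$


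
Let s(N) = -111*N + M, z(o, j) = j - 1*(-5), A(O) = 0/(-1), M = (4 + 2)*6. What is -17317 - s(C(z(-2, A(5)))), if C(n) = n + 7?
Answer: -16021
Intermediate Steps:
M = 36 (M = 6*6 = 36)
A(O) = 0 (A(O) = 0*(-1) = 0)
z(o, j) = 5 + j (z(o, j) = j + 5 = 5 + j)
C(n) = 7 + n
s(N) = 36 - 111*N (s(N) = -111*N + 36 = 36 - 111*N)
-17317 - s(C(z(-2, A(5)))) = -17317 - (36 - 111*(7 + (5 + 0))) = -17317 - (36 - 111*(7 + 5)) = -17317 - (36 - 111*12) = -17317 - (36 - 1332) = -17317 - 1*(-1296) = -17317 + 1296 = -16021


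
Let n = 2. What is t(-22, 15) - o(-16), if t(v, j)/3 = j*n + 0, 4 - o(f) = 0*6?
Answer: 86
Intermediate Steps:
o(f) = 4 (o(f) = 4 - 0*6 = 4 - 1*0 = 4 + 0 = 4)
t(v, j) = 6*j (t(v, j) = 3*(j*2 + 0) = 3*(2*j + 0) = 3*(2*j) = 6*j)
t(-22, 15) - o(-16) = 6*15 - 1*4 = 90 - 4 = 86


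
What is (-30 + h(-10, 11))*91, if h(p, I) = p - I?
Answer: -4641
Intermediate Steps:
(-30 + h(-10, 11))*91 = (-30 + (-10 - 1*11))*91 = (-30 + (-10 - 11))*91 = (-30 - 21)*91 = -51*91 = -4641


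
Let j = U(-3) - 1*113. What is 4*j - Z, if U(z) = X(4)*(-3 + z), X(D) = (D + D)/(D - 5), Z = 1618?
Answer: -1878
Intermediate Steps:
X(D) = 2*D/(-5 + D) (X(D) = (2*D)/(-5 + D) = 2*D/(-5 + D))
U(z) = 24 - 8*z (U(z) = (2*4/(-5 + 4))*(-3 + z) = (2*4/(-1))*(-3 + z) = (2*4*(-1))*(-3 + z) = -8*(-3 + z) = 24 - 8*z)
j = -65 (j = (24 - 8*(-3)) - 1*113 = (24 + 24) - 113 = 48 - 113 = -65)
4*j - Z = 4*(-65) - 1*1618 = -260 - 1618 = -1878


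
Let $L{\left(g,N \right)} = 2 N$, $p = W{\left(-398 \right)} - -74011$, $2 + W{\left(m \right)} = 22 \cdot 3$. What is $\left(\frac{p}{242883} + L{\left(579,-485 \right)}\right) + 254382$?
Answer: $\frac{61549540871}{242883} \approx 2.5341 \cdot 10^{5}$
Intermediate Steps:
$W{\left(m \right)} = 64$ ($W{\left(m \right)} = -2 + 22 \cdot 3 = -2 + 66 = 64$)
$p = 74075$ ($p = 64 - -74011 = 64 + 74011 = 74075$)
$\left(\frac{p}{242883} + L{\left(579,-485 \right)}\right) + 254382 = \left(\frac{74075}{242883} + 2 \left(-485\right)\right) + 254382 = \left(74075 \cdot \frac{1}{242883} - 970\right) + 254382 = \left(\frac{74075}{242883} - 970\right) + 254382 = - \frac{235522435}{242883} + 254382 = \frac{61549540871}{242883}$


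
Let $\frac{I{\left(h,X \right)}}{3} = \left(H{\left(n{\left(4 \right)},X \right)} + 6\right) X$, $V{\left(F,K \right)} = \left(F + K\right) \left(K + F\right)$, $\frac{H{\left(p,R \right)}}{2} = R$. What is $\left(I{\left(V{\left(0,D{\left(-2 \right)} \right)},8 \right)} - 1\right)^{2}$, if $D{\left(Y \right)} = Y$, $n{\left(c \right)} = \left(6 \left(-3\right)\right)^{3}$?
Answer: $277729$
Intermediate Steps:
$n{\left(c \right)} = -5832$ ($n{\left(c \right)} = \left(-18\right)^{3} = -5832$)
$H{\left(p,R \right)} = 2 R$
$V{\left(F,K \right)} = \left(F + K\right)^{2}$ ($V{\left(F,K \right)} = \left(F + K\right) \left(F + K\right) = \left(F + K\right)^{2}$)
$I{\left(h,X \right)} = 3 X \left(6 + 2 X\right)$ ($I{\left(h,X \right)} = 3 \left(2 X + 6\right) X = 3 \left(6 + 2 X\right) X = 3 X \left(6 + 2 X\right)$)
$\left(I{\left(V{\left(0,D{\left(-2 \right)} \right)},8 \right)} - 1\right)^{2} = \left(6 \cdot 8 \left(3 + 8\right) - 1\right)^{2} = \left(6 \cdot 8 \cdot 11 - 1\right)^{2} = \left(528 - 1\right)^{2} = 527^{2} = 277729$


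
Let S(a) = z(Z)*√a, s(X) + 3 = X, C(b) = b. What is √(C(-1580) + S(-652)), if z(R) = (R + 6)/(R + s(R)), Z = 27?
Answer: √(-456620 + 374*I*√163)/17 ≈ 0.20783 + 39.75*I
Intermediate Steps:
s(X) = -3 + X
z(R) = (6 + R)/(-3 + 2*R) (z(R) = (R + 6)/(R + (-3 + R)) = (6 + R)/(-3 + 2*R))
S(a) = 11*√a/17 (S(a) = ((6 + 27)/(-3 + 2*27))*√a = (33/(-3 + 54))*√a = (33/51)*√a = ((1/51)*33)*√a = 11*√a/17)
√(C(-1580) + S(-652)) = √(-1580 + 11*√(-652)/17) = √(-1580 + 11*(2*I*√163)/17) = √(-1580 + 22*I*√163/17)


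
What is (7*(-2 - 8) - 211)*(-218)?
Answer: 61258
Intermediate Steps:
(7*(-2 - 8) - 211)*(-218) = (7*(-10) - 211)*(-218) = (-70 - 211)*(-218) = -281*(-218) = 61258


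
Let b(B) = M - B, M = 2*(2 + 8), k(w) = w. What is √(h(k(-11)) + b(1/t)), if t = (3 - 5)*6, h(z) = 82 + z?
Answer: √3279/6 ≈ 9.5438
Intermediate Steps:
t = -12 (t = -2*6 = -12)
M = 20 (M = 2*10 = 20)
b(B) = 20 - B
√(h(k(-11)) + b(1/t)) = √((82 - 11) + (20 - 1/(-12))) = √(71 + (20 - 1*(-1/12))) = √(71 + (20 + 1/12)) = √(71 + 241/12) = √(1093/12) = √3279/6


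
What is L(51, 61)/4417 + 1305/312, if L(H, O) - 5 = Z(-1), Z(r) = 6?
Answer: 1922539/459368 ≈ 4.1852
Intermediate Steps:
L(H, O) = 11 (L(H, O) = 5 + 6 = 11)
L(51, 61)/4417 + 1305/312 = 11/4417 + 1305/312 = 11*(1/4417) + 1305*(1/312) = 11/4417 + 435/104 = 1922539/459368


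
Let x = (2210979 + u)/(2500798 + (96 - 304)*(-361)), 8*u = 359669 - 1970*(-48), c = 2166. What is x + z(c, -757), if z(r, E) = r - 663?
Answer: 30990595325/20607088 ≈ 1503.9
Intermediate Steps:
u = 454229/8 (u = (359669 - 1970*(-48))/8 = (359669 - 1*(-94560))/8 = (359669 + 94560)/8 = (⅛)*454229 = 454229/8 ≈ 56779.)
z(r, E) = -663 + r
x = 18142061/20607088 (x = (2210979 + 454229/8)/(2500798 + (96 - 304)*(-361)) = 18142061/(8*(2500798 - 208*(-361))) = 18142061/(8*(2500798 + 75088)) = (18142061/8)/2575886 = (18142061/8)*(1/2575886) = 18142061/20607088 ≈ 0.88038)
x + z(c, -757) = 18142061/20607088 + (-663 + 2166) = 18142061/20607088 + 1503 = 30990595325/20607088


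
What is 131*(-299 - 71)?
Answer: -48470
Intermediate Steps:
131*(-299 - 71) = 131*(-370) = -48470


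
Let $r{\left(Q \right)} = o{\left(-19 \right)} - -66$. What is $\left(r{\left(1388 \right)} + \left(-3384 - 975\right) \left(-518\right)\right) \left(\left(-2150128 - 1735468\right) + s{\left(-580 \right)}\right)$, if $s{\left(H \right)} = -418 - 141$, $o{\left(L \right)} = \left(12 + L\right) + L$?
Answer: $-8774945762310$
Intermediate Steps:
$o{\left(L \right)} = 12 + 2 L$
$r{\left(Q \right)} = 40$ ($r{\left(Q \right)} = \left(12 + 2 \left(-19\right)\right) - -66 = \left(12 - 38\right) + 66 = -26 + 66 = 40$)
$s{\left(H \right)} = -559$
$\left(r{\left(1388 \right)} + \left(-3384 - 975\right) \left(-518\right)\right) \left(\left(-2150128 - 1735468\right) + s{\left(-580 \right)}\right) = \left(40 + \left(-3384 - 975\right) \left(-518\right)\right) \left(\left(-2150128 - 1735468\right) - 559\right) = \left(40 - -2257962\right) \left(-3885596 - 559\right) = \left(40 + 2257962\right) \left(-3886155\right) = 2258002 \left(-3886155\right) = -8774945762310$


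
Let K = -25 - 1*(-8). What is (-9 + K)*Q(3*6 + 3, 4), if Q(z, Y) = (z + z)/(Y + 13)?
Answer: -1092/17 ≈ -64.235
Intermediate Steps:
Q(z, Y) = 2*z/(13 + Y) (Q(z, Y) = (2*z)/(13 + Y) = 2*z/(13 + Y))
K = -17 (K = -25 + 8 = -17)
(-9 + K)*Q(3*6 + 3, 4) = (-9 - 17)*(2*(3*6 + 3)/(13 + 4)) = -52*(18 + 3)/17 = -52*21/17 = -26*42/17 = -1092/17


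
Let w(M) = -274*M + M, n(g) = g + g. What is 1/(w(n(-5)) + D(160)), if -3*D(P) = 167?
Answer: 3/8023 ≈ 0.00037393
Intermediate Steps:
D(P) = -167/3 (D(P) = -1/3*167 = -167/3)
n(g) = 2*g
w(M) = -273*M
1/(w(n(-5)) + D(160)) = 1/(-546*(-5) - 167/3) = 1/(-273*(-10) - 167/3) = 1/(2730 - 167/3) = 1/(8023/3) = 3/8023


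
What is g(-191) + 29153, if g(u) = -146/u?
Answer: 5568369/191 ≈ 29154.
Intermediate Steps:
g(-191) + 29153 = -146/(-191) + 29153 = -146*(-1/191) + 29153 = 146/191 + 29153 = 5568369/191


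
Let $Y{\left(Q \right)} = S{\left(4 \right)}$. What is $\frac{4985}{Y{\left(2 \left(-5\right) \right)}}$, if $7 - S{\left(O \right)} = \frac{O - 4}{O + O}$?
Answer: $\frac{4985}{7} \approx 712.14$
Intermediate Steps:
$S{\left(O \right)} = 7 - \frac{-4 + O}{2 O}$ ($S{\left(O \right)} = 7 - \frac{O - 4}{O + O} = 7 - \frac{-4 + O}{2 O}$)
$Y{\left(Q \right)} = 7$ ($Y{\left(Q \right)} = \frac{13}{2} + \frac{2}{4} = \frac{13}{2} + 2 \cdot \frac{1}{4} = \frac{13}{2} + \frac{1}{2} = 7$)
$\frac{4985}{Y{\left(2 \left(-5\right) \right)}} = \frac{4985}{7}$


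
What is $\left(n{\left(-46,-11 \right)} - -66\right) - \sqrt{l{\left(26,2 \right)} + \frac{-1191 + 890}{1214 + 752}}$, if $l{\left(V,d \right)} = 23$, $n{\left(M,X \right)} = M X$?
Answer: $572 - \frac{\sqrt{88306822}}{1966} \approx 567.22$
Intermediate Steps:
$\left(n{\left(-46,-11 \right)} - -66\right) - \sqrt{l{\left(26,2 \right)} + \frac{-1191 + 890}{1214 + 752}} = \left(\left(-46\right) \left(-11\right) - -66\right) - \sqrt{23 + \frac{-1191 + 890}{1214 + 752}} = \left(506 + 66\right) - \sqrt{23 - \frac{301}{1966}} = 572 - \sqrt{23 - \frac{301}{1966}} = 572 - \sqrt{\frac{44917}{1966}} = 572 - \frac{\sqrt{88306822}}{1966}$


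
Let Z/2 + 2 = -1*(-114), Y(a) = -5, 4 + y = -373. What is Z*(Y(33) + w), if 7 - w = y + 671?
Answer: -65408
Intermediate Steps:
y = -377 (y = -4 - 373 = -377)
Z = 224 (Z = -4 + 2*(-1*(-114)) = -4 + 2*114 = -4 + 228 = 224)
w = -287 (w = 7 - (-377 + 671) = 7 - 1*294 = 7 - 294 = -287)
Z*(Y(33) + w) = 224*(-5 - 287) = 224*(-292) = -65408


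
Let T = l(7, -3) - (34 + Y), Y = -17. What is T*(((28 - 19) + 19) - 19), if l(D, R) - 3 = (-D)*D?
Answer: -567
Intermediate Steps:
l(D, R) = 3 - D**2 (l(D, R) = 3 + (-D)*D = 3 - D**2)
T = -63 (T = (3 - 1*7**2) - (34 - 17) = (3 - 1*49) - 1*17 = (3 - 49) - 17 = -46 - 17 = -63)
T*(((28 - 19) + 19) - 19) = -63*(((28 - 19) + 19) - 19) = -63*((9 + 19) - 19) = -63*(28 - 19) = -63*9 = -567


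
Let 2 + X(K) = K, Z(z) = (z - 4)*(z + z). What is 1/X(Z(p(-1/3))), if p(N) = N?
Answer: 9/8 ≈ 1.1250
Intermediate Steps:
Z(z) = 2*z*(-4 + z) (Z(z) = (-4 + z)*(2*z) = 2*z*(-4 + z))
X(K) = -2 + K
1/X(Z(p(-1/3))) = 1/(-2 + 2*(-1/3)*(-4 - 1/3)) = 1/(-2 + 2*(-1/3)*(-13/3)) = 1/(-2 + 26/9) = 1/(8/9) = 9/8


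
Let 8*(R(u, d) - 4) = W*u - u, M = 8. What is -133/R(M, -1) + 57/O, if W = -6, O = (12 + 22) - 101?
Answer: 8740/201 ≈ 43.483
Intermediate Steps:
O = -67 (O = 34 - 101 = -67)
R(u, d) = 4 - 7*u/8 (R(u, d) = 4 + (-6*u - u)/8 = 4 + (-7*u)/8 = 4 - 7*u/8)
-133/R(M, -1) + 57/O = -133/(4 - 7/8*8) + 57/(-67) = -133/(4 - 7) + 57*(-1/67) = -133/(-3) - 57/67 = -133*(-⅓) - 57/67 = 133/3 - 57/67 = 8740/201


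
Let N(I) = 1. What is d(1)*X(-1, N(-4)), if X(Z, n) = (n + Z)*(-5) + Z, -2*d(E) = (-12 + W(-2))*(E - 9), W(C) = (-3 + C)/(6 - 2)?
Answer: 53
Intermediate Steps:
W(C) = -¾ + C/4 (W(C) = (-3 + C)/4 = (-3 + C)*(¼) = -¾ + C/4)
d(E) = -477/8 + 53*E/8 (d(E) = -(-12 + (-¾ + (¼)*(-2)))*(E - 9)/2 = -(-12 + (-¾ - ½))*(-9 + E)/2 = -(-12 - 5/4)*(-9 + E)/2 = -(-53)*(-9 + E)/8 = -(477/4 - 53*E/4)/2 = -477/8 + 53*E/8)
X(Z, n) = -5*n - 4*Z (X(Z, n) = (Z + n)*(-5) + Z = (-5*Z - 5*n) + Z = -5*n - 4*Z)
d(1)*X(-1, N(-4)) = (-477/8 + (53/8)*1)*(-5*1 - 4*(-1)) = (-477/8 + 53/8)*(-5 + 4) = -53*(-1) = 53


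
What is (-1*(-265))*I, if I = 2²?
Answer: 1060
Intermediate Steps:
I = 4
(-1*(-265))*I = -1*(-265)*4 = 265*4 = 1060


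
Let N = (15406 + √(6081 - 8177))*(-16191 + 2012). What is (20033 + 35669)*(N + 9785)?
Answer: -12167093081078 - 3159194632*I*√131 ≈ -1.2167e+13 - 3.6159e+10*I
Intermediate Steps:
N = -218441674 - 56716*I*√131 (N = (15406 + √(-2096))*(-14179) = (15406 + 4*I*√131)*(-14179) = -218441674 - 56716*I*√131 ≈ -2.1844e+8 - 6.4914e+5*I)
(20033 + 35669)*(N + 9785) = (20033 + 35669)*((-218441674 - 56716*I*√131) + 9785) = 55702*(-218431889 - 56716*I*√131) = -12167093081078 - 3159194632*I*√131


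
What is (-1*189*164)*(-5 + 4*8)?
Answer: -836892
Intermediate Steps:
(-1*189*164)*(-5 + 4*8) = (-189*164)*(-5 + 32) = -30996*27 = -836892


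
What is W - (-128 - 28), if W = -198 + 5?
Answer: -37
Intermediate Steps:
W = -193
W - (-128 - 28) = -193 - (-128 - 28) = -193 - 1*(-156) = -193 + 156 = -37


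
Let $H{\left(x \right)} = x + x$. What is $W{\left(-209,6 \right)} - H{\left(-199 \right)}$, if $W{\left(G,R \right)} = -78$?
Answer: $320$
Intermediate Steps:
$H{\left(x \right)} = 2 x$
$W{\left(-209,6 \right)} - H{\left(-199 \right)} = -78 - 2 \left(-199\right) = -78 - -398 = -78 + 398 = 320$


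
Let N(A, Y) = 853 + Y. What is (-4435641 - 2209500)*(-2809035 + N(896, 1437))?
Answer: 18651216276045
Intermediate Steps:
(-4435641 - 2209500)*(-2809035 + N(896, 1437)) = (-4435641 - 2209500)*(-2809035 + (853 + 1437)) = -6645141*(-2809035 + 2290) = -6645141*(-2806745) = 18651216276045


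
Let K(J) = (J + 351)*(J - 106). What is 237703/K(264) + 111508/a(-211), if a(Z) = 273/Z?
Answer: -762056378347/8842470 ≈ -86181.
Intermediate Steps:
K(J) = (-106 + J)*(351 + J) (K(J) = (351 + J)*(-106 + J) = (-106 + J)*(351 + J))
237703/K(264) + 111508/a(-211) = 237703/(-37206 + 264² + 245*264) + 111508/((273/(-211))) = 237703/(-37206 + 69696 + 64680) + 111508/((273*(-1/211))) = 237703/97170 + 111508/(-273/211) = 237703*(1/97170) + 111508*(-211/273) = 237703/97170 - 23528188/273 = -762056378347/8842470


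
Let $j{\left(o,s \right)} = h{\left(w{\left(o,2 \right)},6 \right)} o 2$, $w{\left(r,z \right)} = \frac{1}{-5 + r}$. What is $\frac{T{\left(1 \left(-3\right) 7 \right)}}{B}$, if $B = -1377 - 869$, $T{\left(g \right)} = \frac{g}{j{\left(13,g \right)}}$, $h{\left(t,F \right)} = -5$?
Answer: $- \frac{21}{291980} \approx -7.1923 \cdot 10^{-5}$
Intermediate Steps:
$j{\left(o,s \right)} = - 10 o$ ($j{\left(o,s \right)} = - 5 o 2 = - 10 o$)
$T{\left(g \right)} = - \frac{g}{130}$ ($T{\left(g \right)} = \frac{g}{\left(-10\right) 13} = \frac{g}{-130} = g \left(- \frac{1}{130}\right) = - \frac{g}{130}$)
$B = -2246$ ($B = -1377 - 869 = -2246$)
$\frac{T{\left(1 \left(-3\right) 7 \right)}}{B} = \frac{\left(- \frac{1}{130}\right) 1 \left(-3\right) 7}{-2246} = - \frac{\left(-3\right) 7}{130} \left(- \frac{1}{2246}\right) = \left(- \frac{1}{130}\right) \left(-21\right) \left(- \frac{1}{2246}\right) = \frac{21}{130} \left(- \frac{1}{2246}\right) = - \frac{21}{291980}$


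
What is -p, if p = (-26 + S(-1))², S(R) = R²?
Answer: -625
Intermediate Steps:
p = 625 (p = (-26 + (-1)²)² = (-26 + 1)² = (-25)² = 625)
-p = -1*625 = -625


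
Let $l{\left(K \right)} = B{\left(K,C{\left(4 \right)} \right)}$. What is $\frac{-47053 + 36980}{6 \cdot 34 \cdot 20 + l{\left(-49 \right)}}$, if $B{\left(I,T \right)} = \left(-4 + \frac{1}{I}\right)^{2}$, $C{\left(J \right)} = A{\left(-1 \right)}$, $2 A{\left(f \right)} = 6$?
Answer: $- \frac{24185273}{9834889} \approx -2.4591$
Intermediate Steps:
$A{\left(f \right)} = 3$ ($A{\left(f \right)} = \frac{1}{2} \cdot 6 = 3$)
$C{\left(J \right)} = 3$
$l{\left(K \right)} = \frac{\left(-1 + 4 K\right)^{2}}{K^{2}}$
$\frac{-47053 + 36980}{6 \cdot 34 \cdot 20 + l{\left(-49 \right)}} = \frac{-47053 + 36980}{6 \cdot 34 \cdot 20 + \frac{\left(-1 + 4 \left(-49\right)\right)^{2}}{2401}} = - \frac{10073}{204 \cdot 20 + \frac{\left(-1 - 196\right)^{2}}{2401}} = - \frac{10073}{4080 + \frac{\left(-197\right)^{2}}{2401}} = - \frac{10073}{4080 + \frac{1}{2401} \cdot 38809} = - \frac{10073}{4080 + \frac{38809}{2401}} = - \frac{10073}{\frac{9834889}{2401}} = \left(-10073\right) \frac{2401}{9834889} = - \frac{24185273}{9834889}$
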